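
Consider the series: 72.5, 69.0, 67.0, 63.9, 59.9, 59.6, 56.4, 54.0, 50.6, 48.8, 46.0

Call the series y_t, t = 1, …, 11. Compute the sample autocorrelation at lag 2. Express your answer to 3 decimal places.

Mean ȳ = (72.5 + 69.0 + 67.0 + 63.9 + 59.9 + 59.6 + 56.4 + 54.0 + 50.6 + 48.8 + 46.0)/11 = 58.8818
Numerator Σ_{t=1}^{9}(y_t−ȳ)(y_{t+2}−ȳ) = 343.6230
Denominator Σ(y_t−ȳ)² = 746.6364
r_2 = 343.6230 / 746.6364 = 0.460

0.460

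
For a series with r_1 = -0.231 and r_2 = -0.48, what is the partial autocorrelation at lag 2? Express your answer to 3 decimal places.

φ_{22} = (r_2 − r_1²) / (1 − r_1²)
r_1² = (-0.231)² = 0.053361
Numerator = -0.48 − 0.0534 = -0.5334; denominator = 1 − 0.0534 = 0.9466
φ_{22} = -0.5334 / 0.9466 = -0.563

-0.563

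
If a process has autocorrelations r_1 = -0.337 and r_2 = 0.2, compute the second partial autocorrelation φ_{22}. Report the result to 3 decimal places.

φ_{22} = (r_2 − r_1²) / (1 − r_1²)
r_1² = (-0.337)² = 0.113569
Numerator = 0.2 − 0.1136 = 0.0864; denominator = 1 − 0.1136 = 0.8864
φ_{22} = 0.0864 / 0.8864 = 0.098

0.098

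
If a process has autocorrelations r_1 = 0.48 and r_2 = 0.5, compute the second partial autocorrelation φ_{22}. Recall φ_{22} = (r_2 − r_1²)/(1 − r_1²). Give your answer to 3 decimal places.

φ_{22} = (r_2 − r_1²) / (1 − r_1²)
r_1² = (0.48)² = 0.2304
Numerator = 0.5 − 0.2304 = 0.2696; denominator = 1 − 0.2304 = 0.7696
φ_{22} = 0.2696 / 0.7696 = 0.350

0.350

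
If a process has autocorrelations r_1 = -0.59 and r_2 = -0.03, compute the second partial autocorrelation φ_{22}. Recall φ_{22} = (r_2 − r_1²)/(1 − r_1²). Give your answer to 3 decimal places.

-0.580

φ_{22} = (r_2 − r_1²) / (1 − r_1²)
r_1² = (-0.59)² = 0.3481
Numerator = -0.03 − 0.3481 = -0.3781; denominator = 1 − 0.3481 = 0.6519
φ_{22} = -0.3781 / 0.6519 = -0.580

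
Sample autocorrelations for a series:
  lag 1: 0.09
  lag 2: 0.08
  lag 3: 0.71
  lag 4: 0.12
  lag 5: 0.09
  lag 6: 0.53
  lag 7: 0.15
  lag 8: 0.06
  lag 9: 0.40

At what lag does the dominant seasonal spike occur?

The largest autocorrelation is r_3 = 0.71, with weaker echoes at lags 6 (0.53) and 9 (0.40); the remaining lags stay at or below 0.15.
The dominant spike at lag 3 indicates a seasonal period of 3.

3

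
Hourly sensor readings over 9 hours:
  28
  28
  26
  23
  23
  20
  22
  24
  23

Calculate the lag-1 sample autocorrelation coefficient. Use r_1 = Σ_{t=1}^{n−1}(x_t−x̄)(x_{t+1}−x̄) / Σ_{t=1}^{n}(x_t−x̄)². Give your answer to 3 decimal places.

0.598

Mean x̄ = (28 + 28 + 26 + 23 + 23 + 20 + 22 + 24 + 23)/9 = 24.1111
Numerator Σ_{t=1}^{8}(x_t−x̄)(x_{t+1}−x̄) = 35.2099
Denominator Σ(x_t−x̄)² = 58.8889
r_1 = 35.2099 / 58.8889 = 0.598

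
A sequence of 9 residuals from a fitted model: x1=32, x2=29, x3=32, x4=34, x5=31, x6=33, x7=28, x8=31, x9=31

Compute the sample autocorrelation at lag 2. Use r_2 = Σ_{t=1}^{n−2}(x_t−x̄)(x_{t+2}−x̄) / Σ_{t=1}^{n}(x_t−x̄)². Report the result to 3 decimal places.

Mean x̄ = (32 + 29 + 32 + 34 + 31 + 33 + 28 + 31 + 31)/9 = 31.2222
Numerator Σ_{t=1}^{7}(x_t−x̄)(x_{t+2}−x̄) = 0.2346
Denominator Σ(x_t−x̄)² = 27.5556
r_2 = 0.2346 / 27.5556 = 0.009

0.009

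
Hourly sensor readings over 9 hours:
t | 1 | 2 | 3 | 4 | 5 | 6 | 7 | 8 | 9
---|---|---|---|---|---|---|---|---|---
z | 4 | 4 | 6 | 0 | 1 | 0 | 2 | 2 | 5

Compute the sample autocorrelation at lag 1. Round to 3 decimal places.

Mean z̄ = (4 + 4 + 6 + 0 + 1 + 0 + 2 + 2 + 5)/9 = 2.6667
Numerator Σ_{t=1}^{8}(z_t−z̄)(z_{t+1}−z̄) = 6.8889
Denominator Σ(z_t−z̄)² = 38.0000
r_1 = 6.8889 / 38.0000 = 0.181

0.181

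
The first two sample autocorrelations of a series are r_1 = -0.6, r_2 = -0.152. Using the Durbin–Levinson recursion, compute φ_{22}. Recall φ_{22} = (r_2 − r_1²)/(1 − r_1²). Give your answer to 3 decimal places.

-0.800

φ_{22} = (r_2 − r_1²) / (1 − r_1²)
r_1² = (-0.6)² = 0.36
Numerator = -0.152 − 0.3600 = -0.5120; denominator = 1 − 0.3600 = 0.6400
φ_{22} = -0.5120 / 0.6400 = -0.800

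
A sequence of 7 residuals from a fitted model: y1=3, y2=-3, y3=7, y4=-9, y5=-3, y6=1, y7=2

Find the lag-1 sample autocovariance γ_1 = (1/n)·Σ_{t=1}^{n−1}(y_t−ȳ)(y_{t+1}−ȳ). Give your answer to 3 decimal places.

Mean ȳ = (3 − 3 + 7 − 9 − 3 + 1 + 2)/7 = -0.2857
Deviations: 3.2857, -2.7143, 7.2857, -8.7143, -2.7143, 1.2857, 2.2857
Σ_{t=1}^{6}(y_t−ȳ)(y_{t+1}−ȳ) = -69.0816
γ_1 = -69.0816 / 7 = -9.869

-9.869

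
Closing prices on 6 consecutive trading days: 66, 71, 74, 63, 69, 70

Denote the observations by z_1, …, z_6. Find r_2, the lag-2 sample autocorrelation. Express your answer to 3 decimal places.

-0.444

Mean z̄ = (66 + 71 + 74 + 63 + 69 + 70)/6 = 68.8333
Numerator Σ_{t=1}^{4}(z_t−z̄)(z_{t+2}−z̄) = -33.2222
Denominator Σ(z_t−z̄)² = 74.8333
r_2 = -33.2222 / 74.8333 = -0.444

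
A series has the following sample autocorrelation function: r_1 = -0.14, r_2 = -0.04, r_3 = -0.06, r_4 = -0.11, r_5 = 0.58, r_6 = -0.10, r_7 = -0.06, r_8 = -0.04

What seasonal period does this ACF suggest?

5

The largest autocorrelation is r_5 = 0.58; the remaining lags stay at or below -0.04.
The dominant spike at lag 5 indicates a seasonal period of 5.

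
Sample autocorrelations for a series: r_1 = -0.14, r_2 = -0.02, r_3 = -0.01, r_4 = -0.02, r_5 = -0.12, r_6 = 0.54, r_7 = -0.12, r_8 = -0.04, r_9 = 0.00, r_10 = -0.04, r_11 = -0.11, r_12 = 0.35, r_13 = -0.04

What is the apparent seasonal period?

6

The largest autocorrelation is r_6 = 0.54, with a weaker echo at lag 12 (0.35); the remaining lags stay at or below 0.00.
The dominant spike at lag 6 indicates a seasonal period of 6.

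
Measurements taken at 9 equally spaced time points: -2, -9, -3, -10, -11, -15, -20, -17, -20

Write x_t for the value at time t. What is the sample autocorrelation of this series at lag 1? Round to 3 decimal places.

Mean x̄ = (-2 − 9 − 3 − 10 − 11 − 15 − 20 − 17 − 20)/9 = -11.8889
Numerator Σ_{t=1}^{8}(x_t−x̄)(x_{t+1}−x̄) = 178.0988
Denominator Σ(x_t−x̄)² = 356.8889
r_1 = 178.0988 / 356.8889 = 0.499

0.499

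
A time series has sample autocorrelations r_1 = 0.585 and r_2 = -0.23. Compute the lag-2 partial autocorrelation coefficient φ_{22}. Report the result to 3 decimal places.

-0.870

φ_{22} = (r_2 − r_1²) / (1 − r_1²)
r_1² = (0.585)² = 0.342225
Numerator = -0.23 − 0.3422 = -0.5722; denominator = 1 − 0.3422 = 0.6578
φ_{22} = -0.5722 / 0.6578 = -0.870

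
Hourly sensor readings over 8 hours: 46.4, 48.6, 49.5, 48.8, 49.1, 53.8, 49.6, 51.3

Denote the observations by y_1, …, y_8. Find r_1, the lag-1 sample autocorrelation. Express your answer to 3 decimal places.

0.049

Mean ȳ = (46.4 + 48.6 + 49.5 + 48.8 + 49.1 + 53.8 + 49.6 + 51.3)/8 = 49.6375
Deviations from mean: -3.2375, -1.0375, -0.1375, -0.8375, -0.5375, 4.1625, -0.0375, 1.6625
Numerator Σ_{t=1}^{7}(y_t−ȳ)(y_{t+1}−ȳ) = 1.6111
Denominator Σ(y_t−ȳ)² = 32.6588
r_1 = 1.6111 / 32.6588 = 0.049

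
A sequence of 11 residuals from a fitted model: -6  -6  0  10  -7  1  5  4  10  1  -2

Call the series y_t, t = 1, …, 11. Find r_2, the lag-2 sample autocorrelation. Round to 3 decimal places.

Mean ȳ = (-6 − 6 + 0 + 10 − 7 + 1 + 5 + 4 + 10 + 1 − 2)/11 = 0.9091
Numerator Σ_{t=1}^{9}(y_t−ȳ)(y_{t+2}−ȳ) = -69.5620
Denominator Σ(y_t−ȳ)² = 358.9091
r_2 = -69.5620 / 358.9091 = -0.194

-0.194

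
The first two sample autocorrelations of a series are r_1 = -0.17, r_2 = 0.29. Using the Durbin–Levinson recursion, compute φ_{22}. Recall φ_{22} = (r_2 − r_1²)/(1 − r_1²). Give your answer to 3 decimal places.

0.269

φ_{22} = (r_2 − r_1²) / (1 − r_1²)
r_1² = (-0.17)² = 0.0289
Numerator = 0.29 − 0.0289 = 0.2611; denominator = 1 − 0.0289 = 0.9711
φ_{22} = 0.2611 / 0.9711 = 0.269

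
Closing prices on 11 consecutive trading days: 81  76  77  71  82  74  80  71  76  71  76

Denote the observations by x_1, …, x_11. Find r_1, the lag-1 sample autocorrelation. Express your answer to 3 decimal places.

-0.482

Mean x̄ = (81 + 76 + 77 + 71 + 82 + 74 + 80 + 71 + 76 + 71 + 76)/11 = 75.9091
Numerator Σ_{t=1}^{10}(x_t−x̄)(x_{t+1}−x̄) = -75.5537
Denominator Σ(x_t−x̄)² = 156.9091
r_1 = -75.5537 / 156.9091 = -0.482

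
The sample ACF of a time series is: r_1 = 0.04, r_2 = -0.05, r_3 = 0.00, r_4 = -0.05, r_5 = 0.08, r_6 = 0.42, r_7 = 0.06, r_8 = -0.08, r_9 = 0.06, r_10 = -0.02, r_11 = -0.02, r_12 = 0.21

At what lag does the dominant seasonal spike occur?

The largest autocorrelation is r_6 = 0.42, with a weaker echo at lag 12 (0.21); the remaining lags stay at or below 0.08.
The dominant spike at lag 6 indicates a seasonal period of 6.

6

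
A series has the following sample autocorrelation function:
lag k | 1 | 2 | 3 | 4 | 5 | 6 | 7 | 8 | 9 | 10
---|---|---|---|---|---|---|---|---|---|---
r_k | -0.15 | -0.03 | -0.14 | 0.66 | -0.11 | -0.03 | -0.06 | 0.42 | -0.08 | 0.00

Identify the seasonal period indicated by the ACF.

The largest autocorrelation is r_4 = 0.66, with a weaker echo at lag 8 (0.42); the remaining lags stay at or below 0.00.
The dominant spike at lag 4 indicates a seasonal period of 4.

4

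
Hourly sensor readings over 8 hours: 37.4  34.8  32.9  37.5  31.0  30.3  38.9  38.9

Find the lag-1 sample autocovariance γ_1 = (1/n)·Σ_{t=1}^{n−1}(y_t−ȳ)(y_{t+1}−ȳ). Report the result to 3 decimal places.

0.163

Mean ȳ = (37.4 + 34.8 + 32.9 + 37.5 + 31.0 + 30.3 + 38.9 + 38.9)/8 = 35.2125
Deviations: 2.1875, -0.4125, -2.3125, 2.2875, -4.2125, -4.9125, 3.6875, 3.6875
Σ_{t=1}^{7}(y_t−ȳ)(y_{t+1}−ȳ) = 1.3023
γ_1 = 1.3023 / 8 = 0.163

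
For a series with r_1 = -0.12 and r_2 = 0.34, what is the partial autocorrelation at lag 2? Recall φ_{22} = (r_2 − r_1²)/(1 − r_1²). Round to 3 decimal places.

0.330

φ_{22} = (r_2 − r_1²) / (1 − r_1²)
r_1² = (-0.12)² = 0.0144
Numerator = 0.34 − 0.0144 = 0.3256; denominator = 1 − 0.0144 = 0.9856
φ_{22} = 0.3256 / 0.9856 = 0.330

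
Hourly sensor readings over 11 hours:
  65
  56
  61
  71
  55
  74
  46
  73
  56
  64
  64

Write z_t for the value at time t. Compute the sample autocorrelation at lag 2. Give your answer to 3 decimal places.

Mean z̄ = (65 + 56 + 61 + 71 + 55 + 74 + 46 + 73 + 56 + 64 + 64)/11 = 62.2727
Numerator Σ_{t=1}^{9}(z_t−z̄)(z_{t+2}−z̄) = 407.3058
Denominator Σ(z_t−z̄)² = 740.1818
r_2 = 407.3058 / 740.1818 = 0.550

0.550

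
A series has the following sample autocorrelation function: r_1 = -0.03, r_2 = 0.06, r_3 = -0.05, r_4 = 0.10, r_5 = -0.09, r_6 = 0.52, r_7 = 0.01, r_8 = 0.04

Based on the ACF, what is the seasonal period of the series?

The largest autocorrelation is r_6 = 0.52; the remaining lags stay at or below 0.10.
The dominant spike at lag 6 indicates a seasonal period of 6.

6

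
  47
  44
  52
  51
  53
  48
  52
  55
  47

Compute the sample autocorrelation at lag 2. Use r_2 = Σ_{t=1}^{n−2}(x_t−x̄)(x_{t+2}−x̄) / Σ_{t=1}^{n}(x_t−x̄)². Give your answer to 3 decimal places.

Mean x̄ = (47 + 44 + 52 + 51 + 53 + 48 + 52 + 55 + 47)/9 = 49.8889
Numerator Σ_{t=1}^{7}(x_t−x̄)(x_{t+2}−x̄) = -17.3580
Denominator Σ(x_t−x̄)² = 100.8889
r_2 = -17.3580 / 100.8889 = -0.172

-0.172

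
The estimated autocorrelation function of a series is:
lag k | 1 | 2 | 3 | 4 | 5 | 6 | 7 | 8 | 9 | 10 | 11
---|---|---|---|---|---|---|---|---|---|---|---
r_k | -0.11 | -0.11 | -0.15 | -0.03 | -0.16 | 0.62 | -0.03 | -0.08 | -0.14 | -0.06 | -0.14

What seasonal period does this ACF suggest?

6

The largest autocorrelation is r_6 = 0.62; the remaining lags stay at or below -0.03.
The dominant spike at lag 6 indicates a seasonal period of 6.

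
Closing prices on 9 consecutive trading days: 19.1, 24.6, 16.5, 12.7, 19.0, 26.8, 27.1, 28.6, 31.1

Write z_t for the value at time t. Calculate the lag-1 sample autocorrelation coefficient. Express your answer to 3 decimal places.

0.514

Mean z̄ = (19.1 + 24.6 + 16.5 + 12.7 + 19.0 + 26.8 + 27.1 + 28.6 + 31.1)/9 = 22.8333
Numerator Σ_{t=1}^{8}(z_t−z̄)(z_{t+1}−z̄) = 159.2322
Denominator Σ(z_t−z̄)² = 310.0800
r_1 = 159.2322 / 310.0800 = 0.514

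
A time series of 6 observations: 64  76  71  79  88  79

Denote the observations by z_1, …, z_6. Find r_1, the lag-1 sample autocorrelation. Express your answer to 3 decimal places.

Mean z̄ = (64 + 76 + 71 + 79 + 88 + 79)/6 = 76.1667
Deviations from mean: -12.1667, -0.1667, -5.1667, 2.8333, 11.8333, 2.8333
Numerator Σ_{t=1}^{5}(z_t−z̄)(z_{t+1}−z̄) = 55.3056
Denominator Σ(z_t−z̄)² = 330.8333
r_1 = 55.3056 / 330.8333 = 0.167

0.167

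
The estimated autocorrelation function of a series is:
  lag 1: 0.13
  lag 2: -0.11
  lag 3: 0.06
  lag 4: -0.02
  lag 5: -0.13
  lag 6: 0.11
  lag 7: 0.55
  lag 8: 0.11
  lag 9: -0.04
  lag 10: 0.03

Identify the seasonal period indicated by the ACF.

7

The largest autocorrelation is r_7 = 0.55; the remaining lags stay at or below 0.13.
The dominant spike at lag 7 indicates a seasonal period of 7.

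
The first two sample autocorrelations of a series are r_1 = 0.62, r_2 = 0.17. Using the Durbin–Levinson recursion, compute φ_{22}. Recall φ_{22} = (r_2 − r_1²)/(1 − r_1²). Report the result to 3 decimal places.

-0.348

φ_{22} = (r_2 − r_1²) / (1 − r_1²)
r_1² = (0.62)² = 0.3844
Numerator = 0.17 − 0.3844 = -0.2144; denominator = 1 − 0.3844 = 0.6156
φ_{22} = -0.2144 / 0.6156 = -0.348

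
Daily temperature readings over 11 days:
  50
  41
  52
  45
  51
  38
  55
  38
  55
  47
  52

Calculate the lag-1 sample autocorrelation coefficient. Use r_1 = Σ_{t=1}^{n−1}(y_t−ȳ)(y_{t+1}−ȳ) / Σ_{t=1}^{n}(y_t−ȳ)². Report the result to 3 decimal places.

-0.793

Mean ȳ = (50 + 41 + 52 + 45 + 51 + 38 + 55 + 38 + 55 + 47 + 52)/11 = 47.6364
Numerator Σ_{t=1}^{10}(y_t−ȳ)(y_{t+1}−ȳ) = -317.7686
Denominator Σ(y_t−ȳ)² = 400.5455
r_1 = -317.7686 / 400.5455 = -0.793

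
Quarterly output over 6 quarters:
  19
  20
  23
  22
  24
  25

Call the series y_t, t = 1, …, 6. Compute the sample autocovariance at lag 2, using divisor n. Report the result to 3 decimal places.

-0.204

Mean ȳ = (19 + 20 + 23 + 22 + 24 + 25)/6 = 22.1667
Deviations: -3.1667, -2.1667, 0.8333, -0.1667, 1.8333, 2.8333
Σ_{t=1}^{4}(y_t−ȳ)(y_{t+2}−ȳ) = -1.2222
γ_2 = -1.2222 / 6 = -0.204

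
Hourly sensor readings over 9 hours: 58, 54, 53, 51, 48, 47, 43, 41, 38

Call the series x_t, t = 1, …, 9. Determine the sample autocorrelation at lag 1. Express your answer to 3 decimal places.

0.623

Mean x̄ = (58 + 54 + 53 + 51 + 48 + 47 + 43 + 41 + 38)/9 = 48.1111
Numerator Σ_{t=1}^{8}(x_t−x̄)(x_{t+1}−x̄) = 214.8765
Denominator Σ(x_t−x̄)² = 344.8889
r_1 = 214.8765 / 344.8889 = 0.623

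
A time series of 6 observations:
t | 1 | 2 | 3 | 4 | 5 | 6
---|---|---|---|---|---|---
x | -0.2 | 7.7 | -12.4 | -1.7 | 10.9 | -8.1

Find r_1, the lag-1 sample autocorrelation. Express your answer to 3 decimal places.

-0.453

Mean x̄ = (-0.2 + 7.7 − 12.4 − 1.7 + 10.9 − 8.1)/6 = -0.6333
Deviations from mean: 0.4333, 8.3333, -11.7667, -1.0667, 11.5333, -7.4667
Numerator Σ_{t=1}^{5}(x_t−x̄)(x_{t+1}−x̄) = -180.3111
Denominator Σ(x_t−x̄)² = 397.9933
r_1 = -180.3111 / 397.9933 = -0.453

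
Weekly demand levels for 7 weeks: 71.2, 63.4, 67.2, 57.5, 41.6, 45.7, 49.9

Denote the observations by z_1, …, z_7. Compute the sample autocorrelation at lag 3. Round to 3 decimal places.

-0.276

Mean z̄ = (71.2 + 63.4 + 67.2 + 57.5 + 41.6 + 45.7 + 49.9)/7 = 56.6429
Deviations from mean: 14.5571, 6.7571, 10.5571, 0.8571, -15.0429, -10.9429, -6.7429
Numerator Σ_{t=1}^{4}(z_t−z̄)(z_{t+3}−z̄) = -210.4741
Denominator Σ(z_t−z̄)² = 761.2571
r_3 = -210.4741 / 761.2571 = -0.276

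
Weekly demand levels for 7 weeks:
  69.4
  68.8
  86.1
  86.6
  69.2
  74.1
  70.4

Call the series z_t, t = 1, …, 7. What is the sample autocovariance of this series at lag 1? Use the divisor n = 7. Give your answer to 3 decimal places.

Mean z̄ = (69.4 + 68.8 + 86.1 + 86.6 + 69.2 + 74.1 + 70.4)/7 = 74.9429
Σ_{t=1}^{6}(z_t−z̄)(z_{t+1}−z̄) = 37.2967
γ_1 = 37.2967 / 7 = 5.328

5.328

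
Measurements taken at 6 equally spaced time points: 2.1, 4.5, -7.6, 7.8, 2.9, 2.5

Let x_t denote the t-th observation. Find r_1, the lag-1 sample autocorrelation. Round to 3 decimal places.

Mean x̄ = (2.1 + 4.5 − 7.6 + 7.8 + 2.9 + 2.5)/6 = 2.0333
Deviations from mean: 0.0667, 2.4667, -9.6333, 5.7667, 0.8667, 0.4667
Numerator Σ_{t=1}^{5}(x_t−x̄)(x_{t+1}−x̄) = -73.7478
Denominator Σ(x_t−x̄)² = 133.1133
r_1 = -73.7478 / 133.1133 = -0.554

-0.554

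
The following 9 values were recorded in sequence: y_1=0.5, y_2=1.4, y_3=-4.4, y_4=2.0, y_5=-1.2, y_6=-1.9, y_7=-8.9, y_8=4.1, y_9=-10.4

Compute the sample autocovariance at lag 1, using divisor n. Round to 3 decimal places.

-11.062

Mean ȳ = (0.5 + 1.4 − 4.4 + 2.0 − 1.2 − 1.9 − 8.9 + 4.1 − 10.4)/9 = -2.0889
Σ_{t=1}^{8}(y_t−ȳ)(y_{t+1}−ȳ) = -99.5546
γ_1 = -99.5546 / 9 = -11.062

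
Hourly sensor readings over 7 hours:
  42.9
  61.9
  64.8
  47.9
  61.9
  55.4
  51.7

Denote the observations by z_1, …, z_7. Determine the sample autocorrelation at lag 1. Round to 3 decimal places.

Mean z̄ = (42.9 + 61.9 + 64.8 + 47.9 + 61.9 + 55.4 + 51.7)/7 = 55.2143
Deviations from mean: -12.3143, 6.6857, 9.5857, -7.3143, 6.6857, 0.1857, -3.5143
Numerator Σ_{t=1}^{6}(z_t−z̄)(z_{t+1}−z̄) = -136.6673
Denominator Σ(z_t−z̄)² = 398.8086
r_1 = -136.6673 / 398.8086 = -0.343

-0.343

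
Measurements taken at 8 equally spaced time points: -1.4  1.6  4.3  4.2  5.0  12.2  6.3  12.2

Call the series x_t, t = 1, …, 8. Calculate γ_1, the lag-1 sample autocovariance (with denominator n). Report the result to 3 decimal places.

Mean x̄ = (-1.4 + 1.6 + 4.3 + 4.2 + 5.0 + 12.2 + 6.3 + 12.2)/8 = 5.5500
Deviations: -6.9500, -3.9500, -1.2500, -1.3500, -0.5500, 6.6500, 0.7500, 6.6500
Σ_{t=1}^{7}(x_t−x̄)(x_{t+1}−x̄) = 41.1375
γ_1 = 41.1375 / 8 = 5.142

5.142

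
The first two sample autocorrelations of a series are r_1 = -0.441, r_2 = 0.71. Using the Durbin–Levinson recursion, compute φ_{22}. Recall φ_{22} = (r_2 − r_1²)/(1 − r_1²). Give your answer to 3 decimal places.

φ_{22} = (r_2 − r_1²) / (1 − r_1²)
r_1² = (-0.441)² = 0.194481
Numerator = 0.71 − 0.1945 = 0.5155; denominator = 1 − 0.1945 = 0.8055
φ_{22} = 0.5155 / 0.8055 = 0.640

0.640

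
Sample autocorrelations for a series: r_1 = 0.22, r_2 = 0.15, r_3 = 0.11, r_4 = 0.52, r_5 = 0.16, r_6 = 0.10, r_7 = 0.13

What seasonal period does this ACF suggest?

The largest autocorrelation is r_4 = 0.52; the remaining lags stay at or below 0.22. The elevated value at lag 1 (0.22), dropping to 0.15 at lag 2, reflects decaying short-term dependence rather than seasonality.
The dominant spike at lag 4 indicates a seasonal period of 4.

4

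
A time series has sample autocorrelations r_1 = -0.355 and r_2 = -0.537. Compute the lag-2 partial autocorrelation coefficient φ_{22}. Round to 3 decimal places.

-0.759

φ_{22} = (r_2 − r_1²) / (1 − r_1²)
r_1² = (-0.355)² = 0.126025
Numerator = -0.537 − 0.1260 = -0.6630; denominator = 1 − 0.1260 = 0.8740
φ_{22} = -0.6630 / 0.8740 = -0.759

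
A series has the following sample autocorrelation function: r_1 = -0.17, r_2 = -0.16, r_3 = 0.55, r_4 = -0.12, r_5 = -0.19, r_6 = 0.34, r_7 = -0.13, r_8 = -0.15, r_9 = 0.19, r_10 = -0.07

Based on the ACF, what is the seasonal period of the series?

3

The largest autocorrelation is r_3 = 0.55, with weaker echoes at lags 6 (0.34) and 9 (0.19); the remaining lags stay at or below -0.07.
The dominant spike at lag 3 indicates a seasonal period of 3.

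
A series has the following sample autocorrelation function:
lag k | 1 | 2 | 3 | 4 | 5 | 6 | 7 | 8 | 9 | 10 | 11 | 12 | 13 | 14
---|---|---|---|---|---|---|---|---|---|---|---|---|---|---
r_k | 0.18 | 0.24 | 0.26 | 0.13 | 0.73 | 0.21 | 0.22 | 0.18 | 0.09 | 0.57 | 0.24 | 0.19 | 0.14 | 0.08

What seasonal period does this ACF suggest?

5

The largest autocorrelation is r_5 = 0.73, with a weaker echo at lag 10 (0.57); the remaining lags stay at or below 0.26.
The dominant spike at lag 5 indicates a seasonal period of 5.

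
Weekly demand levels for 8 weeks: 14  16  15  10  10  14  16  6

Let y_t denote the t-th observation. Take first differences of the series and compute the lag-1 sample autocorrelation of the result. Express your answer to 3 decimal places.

First differences Δy: 2, -1, -5, 0, 4, 2, -10
Mean of differences = -1.1429
Numerator Σ(Δy_t−Δȳ)(Δy_{t+1}−Δȳ) = -10.3061
Denominator Σ(Δy_t−Δȳ)² = 140.8571
r_1(Δy) = -10.3061 / 140.8571 = -0.073

-0.073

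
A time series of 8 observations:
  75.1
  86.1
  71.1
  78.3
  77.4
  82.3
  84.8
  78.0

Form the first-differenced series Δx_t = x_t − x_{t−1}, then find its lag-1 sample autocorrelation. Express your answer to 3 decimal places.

First differences Δx: 11.0, -15.0, 7.2, -0.9, 4.9, 2.5, -6.8
Mean of differences = 0.4143
Numerator Σ(Δx_t−Δx̄)(Δx_{t+1}−Δx̄) = -288.2731
Denominator Σ(Δx_t−Δx̄)² = 473.9486
r_1(Δx) = -288.2731 / 473.9486 = -0.608

-0.608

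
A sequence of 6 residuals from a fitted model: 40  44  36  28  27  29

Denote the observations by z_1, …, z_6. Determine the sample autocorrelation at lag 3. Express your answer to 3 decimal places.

-0.464

Mean z̄ = (40 + 44 + 36 + 28 + 27 + 29)/6 = 34.0000
Deviations from mean: 6.0000, 10.0000, 2.0000, -6.0000, -7.0000, -5.0000
Σ(z_t−z̄)(z_{t+3}−z̄) = (-36.0000) + (-70.0000) + (-10.0000) = -116.0000
Denominator Σ(z_t−z̄)² = 250.0000
r_3 = -116.0000 / 250.0000 = -0.464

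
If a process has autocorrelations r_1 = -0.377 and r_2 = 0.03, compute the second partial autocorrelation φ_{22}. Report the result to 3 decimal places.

-0.131

φ_{22} = (r_2 − r_1²) / (1 − r_1²)
r_1² = (-0.377)² = 0.142129
Numerator = 0.03 − 0.1421 = -0.1121; denominator = 1 − 0.1421 = 0.8579
φ_{22} = -0.1121 / 0.8579 = -0.131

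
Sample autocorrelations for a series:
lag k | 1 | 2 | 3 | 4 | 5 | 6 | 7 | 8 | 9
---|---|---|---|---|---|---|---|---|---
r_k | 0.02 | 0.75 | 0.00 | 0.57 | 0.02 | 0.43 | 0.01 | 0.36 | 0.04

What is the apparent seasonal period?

The largest autocorrelation is r_2 = 0.75, with weaker echoes at lags 4 (0.57), 6 (0.43) and 8 (0.36); the remaining lags stay at or below 0.04.
The dominant spike at lag 2 indicates a seasonal period of 2.

2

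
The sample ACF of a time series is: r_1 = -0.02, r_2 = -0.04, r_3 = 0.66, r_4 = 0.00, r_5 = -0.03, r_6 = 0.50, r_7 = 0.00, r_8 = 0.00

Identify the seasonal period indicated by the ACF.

3

The largest autocorrelation is r_3 = 0.66, with a weaker echo at lag 6 (0.50); the remaining lags stay at or below 0.00.
The dominant spike at lag 3 indicates a seasonal period of 3.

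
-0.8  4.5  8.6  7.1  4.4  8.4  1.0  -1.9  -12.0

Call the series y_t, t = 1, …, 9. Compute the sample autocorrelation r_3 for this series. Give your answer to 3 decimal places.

-0.211

Mean ȳ = (-0.8 + 4.5 + 8.6 + 7.1 + 4.4 + 8.4 + 1.0 − 1.9 − 12.0)/9 = 2.1444
Σ(y_t−ȳ)(y_{t+3}−ȳ) = (-14.5914) + (5.3131) + (40.3831) + (-5.6714) + (-9.1225) + (-88.4814) = -72.1704
Denominator Σ(y_t−ȳ)² = 342.4022
r_3 = -72.1704 / 342.4022 = -0.211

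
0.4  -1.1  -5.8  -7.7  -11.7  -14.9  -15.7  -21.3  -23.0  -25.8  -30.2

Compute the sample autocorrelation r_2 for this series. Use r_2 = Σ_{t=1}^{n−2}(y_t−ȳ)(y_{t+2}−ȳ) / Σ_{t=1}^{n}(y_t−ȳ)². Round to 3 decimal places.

Mean ȳ = (0.4 − 1.1 − 5.8 − 7.7 − 11.7 − 14.9 − 15.7 − 21.3 − 23.0 − 25.8 − 30.2)/11 = -14.2545
Numerator Σ_{t=1}^{9}(y_t−ȳ)(y_{t+2}−ȳ) = 461.7759
Denominator Σ(y_t−ȳ)² = 1024.9473
r_2 = 461.7759 / 1024.9473 = 0.451

0.451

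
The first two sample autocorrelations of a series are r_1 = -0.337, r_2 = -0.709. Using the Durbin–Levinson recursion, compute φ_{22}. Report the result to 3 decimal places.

-0.928

φ_{22} = (r_2 − r_1²) / (1 − r_1²)
r_1² = (-0.337)² = 0.113569
Numerator = -0.709 − 0.1136 = -0.8226; denominator = 1 − 0.1136 = 0.8864
φ_{22} = -0.8226 / 0.8864 = -0.928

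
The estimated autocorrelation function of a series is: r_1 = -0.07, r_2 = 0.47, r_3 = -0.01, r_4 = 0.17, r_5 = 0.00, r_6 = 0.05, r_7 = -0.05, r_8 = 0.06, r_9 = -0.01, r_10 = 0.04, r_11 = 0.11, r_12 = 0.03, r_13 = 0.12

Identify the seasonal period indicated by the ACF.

2

The largest autocorrelation is r_2 = 0.47, with a weaker echo at lag 4 (0.17); the remaining lags stay at or below 0.12.
The dominant spike at lag 2 indicates a seasonal period of 2.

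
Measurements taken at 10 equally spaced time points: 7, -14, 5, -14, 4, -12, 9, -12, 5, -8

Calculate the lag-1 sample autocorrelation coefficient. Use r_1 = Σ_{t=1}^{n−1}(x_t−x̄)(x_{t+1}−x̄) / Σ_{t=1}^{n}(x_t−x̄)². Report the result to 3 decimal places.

Mean x̄ = (7 − 14 + 5 − 14 + 4 − 12 + 9 − 12 + 5 − 8)/10 = -3.0000
Numerator Σ_{t=1}^{9}(x_t−x̄)(x_{t+1}−x̄) = -754.0000
Denominator Σ(x_t−x̄)² = 850.0000
r_1 = -754.0000 / 850.0000 = -0.887

-0.887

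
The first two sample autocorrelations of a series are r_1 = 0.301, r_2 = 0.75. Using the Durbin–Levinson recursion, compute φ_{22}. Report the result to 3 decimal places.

0.725

φ_{22} = (r_2 − r_1²) / (1 − r_1²)
r_1² = (0.301)² = 0.090601
Numerator = 0.75 − 0.0906 = 0.6594; denominator = 1 − 0.0906 = 0.9094
φ_{22} = 0.6594 / 0.9094 = 0.725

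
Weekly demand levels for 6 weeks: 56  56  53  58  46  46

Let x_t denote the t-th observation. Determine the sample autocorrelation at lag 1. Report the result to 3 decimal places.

Mean x̄ = (56 + 56 + 53 + 58 + 46 + 46)/6 = 52.5000
Deviations from mean: 3.5000, 3.5000, 0.5000, 5.5000, -6.5000, -6.5000
Numerator Σ_{t=1}^{5}(x_t−x̄)(x_{t+1}−x̄) = 23.2500
Denominator Σ(x_t−x̄)² = 139.5000
r_1 = 23.2500 / 139.5000 = 0.167

0.167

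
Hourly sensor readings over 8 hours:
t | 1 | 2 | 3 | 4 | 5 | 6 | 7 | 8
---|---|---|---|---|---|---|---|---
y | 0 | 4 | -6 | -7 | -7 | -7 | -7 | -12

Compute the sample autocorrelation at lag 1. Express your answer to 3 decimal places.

Mean ȳ = (0 + 4 − 6 − 7 − 7 − 7 − 7 − 12)/8 = -5.2500
Deviations from mean: 5.2500, 9.2500, -0.7500, -1.7500, -1.7500, -1.7500, -1.7500, -6.7500
Numerator Σ_{t=1}^{7}(y_t−ȳ)(y_{t+1}−ȳ) = 63.9375
Denominator Σ(y_t−ȳ)² = 171.5000
r_1 = 63.9375 / 171.5000 = 0.373

0.373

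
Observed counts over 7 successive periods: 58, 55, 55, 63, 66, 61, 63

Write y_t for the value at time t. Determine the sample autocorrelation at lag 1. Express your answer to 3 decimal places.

0.432

Mean ȳ = (58 + 55 + 55 + 63 + 66 + 61 + 63)/7 = 60.1429
Deviations from mean: -2.1429, -5.1429, -5.1429, 2.8571, 5.8571, 0.8571, 2.8571
Numerator Σ_{t=1}^{6}(y_t−ȳ)(y_{t+1}−ȳ) = 46.9796
Denominator Σ(y_t−ȳ)² = 108.8571
r_1 = 46.9796 / 108.8571 = 0.432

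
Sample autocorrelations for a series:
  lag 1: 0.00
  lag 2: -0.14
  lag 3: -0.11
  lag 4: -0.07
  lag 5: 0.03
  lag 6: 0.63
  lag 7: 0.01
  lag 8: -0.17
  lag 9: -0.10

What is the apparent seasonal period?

The largest autocorrelation is r_6 = 0.63; the remaining lags stay at or below 0.03.
The dominant spike at lag 6 indicates a seasonal period of 6.

6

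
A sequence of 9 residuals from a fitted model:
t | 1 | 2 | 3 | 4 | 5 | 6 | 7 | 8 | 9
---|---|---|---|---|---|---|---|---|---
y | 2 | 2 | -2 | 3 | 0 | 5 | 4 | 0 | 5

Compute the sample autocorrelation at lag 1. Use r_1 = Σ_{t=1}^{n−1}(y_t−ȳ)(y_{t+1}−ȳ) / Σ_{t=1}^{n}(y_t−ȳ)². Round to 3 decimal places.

Mean ȳ = (2 + 2 − 2 + 3 + 0 + 5 + 4 + 0 + 5)/9 = 2.1111
Numerator Σ_{t=1}^{8}(y_t−ȳ)(y_{t+1}−ȳ) = -15.7901
Denominator Σ(y_t−ȳ)² = 46.8889
r_1 = -15.7901 / 46.8889 = -0.337

-0.337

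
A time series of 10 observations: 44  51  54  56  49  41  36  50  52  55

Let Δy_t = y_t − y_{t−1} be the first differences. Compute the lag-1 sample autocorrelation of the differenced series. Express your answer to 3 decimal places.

0.178

First differences Δy: 7, 3, 2, -7, -8, -5, 14, 2, 3
Mean of differences = 1.2222
Numerator Σ(Δy_t−Δȳ)(Δy_{t+1}−Δȳ) = 70.2840
Denominator Σ(Δy_t−Δȳ)² = 395.5556
r_1(Δy) = 70.2840 / 395.5556 = 0.178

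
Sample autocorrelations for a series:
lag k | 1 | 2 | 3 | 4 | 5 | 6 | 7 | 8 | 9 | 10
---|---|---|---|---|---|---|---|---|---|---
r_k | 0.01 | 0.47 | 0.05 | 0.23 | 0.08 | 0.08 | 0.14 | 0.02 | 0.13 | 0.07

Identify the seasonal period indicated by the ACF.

2

The largest autocorrelation is r_2 = 0.47, with a weaker echo at lag 4 (0.23); the remaining lags stay at or below 0.14.
The dominant spike at lag 2 indicates a seasonal period of 2.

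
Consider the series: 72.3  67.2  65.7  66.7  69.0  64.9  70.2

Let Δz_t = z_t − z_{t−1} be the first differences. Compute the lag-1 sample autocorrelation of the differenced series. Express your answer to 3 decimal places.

-0.300

First differences Δz: -5.1, -1.5, 1.0, 2.3, -4.1, 5.3
Mean of differences = -0.3500
Numerator Σ(Δz_t−Δz̄)(Δz_{t+1}−Δz̄) = -23.6375
Denominator Σ(Δz_t−Δz̄)² = 78.7150
r_1(Δz) = -23.6375 / 78.7150 = -0.300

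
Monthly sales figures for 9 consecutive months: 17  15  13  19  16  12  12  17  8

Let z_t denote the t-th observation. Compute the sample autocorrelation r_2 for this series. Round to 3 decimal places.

Mean z̄ = (17 + 15 + 13 + 19 + 16 + 12 + 12 + 17 + 8)/9 = 14.3333
Σ(z_t−z̄)(z_{t+2}−z̄) = (-3.5556) + (3.1111) + (-2.2222) + (-10.8889) + (-3.8889) + (-6.2222) + (14.7778) = -8.8889
Denominator Σ(z_t−z̄)² = 92.0000
r_2 = -8.8889 / 92.0000 = -0.097

-0.097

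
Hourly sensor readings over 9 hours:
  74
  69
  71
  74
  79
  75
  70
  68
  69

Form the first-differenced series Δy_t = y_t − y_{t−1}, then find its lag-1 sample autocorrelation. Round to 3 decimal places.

0.170

First differences Δy: -5, 2, 3, 5, -4, -5, -2, 1
Mean of differences = -0.6250
Numerator Σ(Δy_t−Δȳ)(Δy_{t+1}−Δȳ) = 17.9844
Denominator Σ(Δy_t−Δȳ)² = 105.8750
r_1(Δy) = 17.9844 / 105.8750 = 0.170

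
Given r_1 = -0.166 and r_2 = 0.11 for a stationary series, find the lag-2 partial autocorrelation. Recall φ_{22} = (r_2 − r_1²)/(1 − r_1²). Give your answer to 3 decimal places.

0.085

φ_{22} = (r_2 − r_1²) / (1 − r_1²)
r_1² = (-0.166)² = 0.027556
Numerator = 0.11 − 0.0276 = 0.0824; denominator = 1 − 0.0276 = 0.9724
φ_{22} = 0.0824 / 0.9724 = 0.085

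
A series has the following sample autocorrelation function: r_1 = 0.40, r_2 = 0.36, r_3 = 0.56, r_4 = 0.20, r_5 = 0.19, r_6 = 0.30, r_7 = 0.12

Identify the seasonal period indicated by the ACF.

The largest autocorrelation is r_3 = 0.56; the remaining lags stay at or below 0.40. The elevated value at lag 1 (0.40), dropping to 0.36 at lag 2, reflects decaying short-term dependence rather than seasonality.
The dominant spike at lag 3 indicates a seasonal period of 3.

3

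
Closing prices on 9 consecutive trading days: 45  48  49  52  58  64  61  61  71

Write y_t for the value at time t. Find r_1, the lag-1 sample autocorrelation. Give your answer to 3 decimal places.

Mean ȳ = (45 + 48 + 49 + 52 + 58 + 64 + 61 + 61 + 71)/9 = 56.5556
Numerator Σ_{t=1}^{8}(y_t−ȳ)(y_{t+1}−ȳ) = 319.1358
Denominator Σ(y_t−ȳ)² = 590.2222
r_1 = 319.1358 / 590.2222 = 0.541

0.541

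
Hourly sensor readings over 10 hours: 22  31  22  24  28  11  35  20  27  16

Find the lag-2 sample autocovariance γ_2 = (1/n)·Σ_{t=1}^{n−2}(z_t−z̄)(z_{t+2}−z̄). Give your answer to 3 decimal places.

Mean z̄ = (22 + 31 + 22 + 24 + 28 + 11 + 35 + 20 + 27 + 16)/10 = 23.6000
Σ_{t=1}^{8}(z_t−z̄)(z_{t+2}−z̄) = 155.0800
γ_2 = 155.0800 / 10 = 15.508

15.508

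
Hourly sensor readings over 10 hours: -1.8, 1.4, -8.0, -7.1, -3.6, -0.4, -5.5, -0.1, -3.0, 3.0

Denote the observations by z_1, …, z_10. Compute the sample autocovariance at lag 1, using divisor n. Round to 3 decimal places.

-0.818

Mean z̄ = (-1.8 + 1.4 − 8.0 − 7.1 − 3.6 − 0.4 − 5.5 − 0.1 − 3.0 + 3.0)/10 = -2.5100
Σ_{t=1}^{9}(z_t−z̄)(z_{t+1}−z̄) = -8.1831
γ_1 = -8.1831 / 10 = -0.818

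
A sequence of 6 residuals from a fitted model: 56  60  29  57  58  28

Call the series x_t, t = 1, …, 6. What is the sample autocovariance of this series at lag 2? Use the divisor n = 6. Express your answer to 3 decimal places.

Mean x̄ = (56 + 60 + 29 + 57 + 58 + 28)/6 = 48.0000
Deviations: 8.0000, 12.0000, -19.0000, 9.0000, 10.0000, -20.0000
Σ_{t=1}^{4}(x_t−x̄)(x_{t+2}−x̄) = -414.0000
γ_2 = -414.0000 / 6 = -69.000

-69.000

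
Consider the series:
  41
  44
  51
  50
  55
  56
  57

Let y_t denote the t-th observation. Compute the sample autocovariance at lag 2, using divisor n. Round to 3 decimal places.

Mean ȳ = (41 + 44 + 51 + 50 + 55 + 56 + 57)/7 = 50.5714
Deviations: -9.5714, -6.5714, 0.4286, -0.5714, 4.4286, 5.4286, 6.4286
Σ_{t=1}^{5}(y_t−ȳ)(y_{t+2}−ȳ) = 26.9184
γ_2 = 26.9184 / 7 = 3.845

3.845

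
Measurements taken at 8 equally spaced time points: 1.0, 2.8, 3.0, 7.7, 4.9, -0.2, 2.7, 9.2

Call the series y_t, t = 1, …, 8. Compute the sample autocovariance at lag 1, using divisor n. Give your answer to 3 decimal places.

-0.126

Mean ȳ = (1.0 + 2.8 + 3.0 + 7.7 + 4.9 − 0.2 + 2.7 + 9.2)/8 = 3.8875
Σ_{t=1}^{7}(y_t−ȳ)(y_{t+1}−ȳ) = -1.0114
γ_1 = -1.0114 / 8 = -0.126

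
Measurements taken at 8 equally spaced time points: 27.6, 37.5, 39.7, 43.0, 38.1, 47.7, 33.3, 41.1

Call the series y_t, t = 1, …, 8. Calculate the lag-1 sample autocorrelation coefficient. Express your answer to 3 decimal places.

Mean ȳ = (27.6 + 37.5 + 39.7 + 43.0 + 38.1 + 47.7 + 33.3 + 41.1)/8 = 38.5000
Σ(y_t−ȳ)(y_{t+1}−ȳ) = (10.9000) + (-1.2000) + (5.4000) + (-1.8000) + (-3.6800) + (-47.8400) + (-13.5200) = -51.7400
Denominator Σ(y_t−ȳ)² = 260.1000
r_1 = -51.7400 / 260.1000 = -0.199

-0.199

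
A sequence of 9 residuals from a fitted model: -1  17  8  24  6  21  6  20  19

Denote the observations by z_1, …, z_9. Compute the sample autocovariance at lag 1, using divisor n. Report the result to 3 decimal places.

-36.753

Mean z̄ = (-1 + 17 + 8 + 24 + 6 + 21 + 6 + 20 + 19)/9 = 13.3333
Σ_{t=1}^{8}(z_t−z̄)(z_{t+1}−z̄) = -330.7778
γ_1 = -330.7778 / 9 = -36.753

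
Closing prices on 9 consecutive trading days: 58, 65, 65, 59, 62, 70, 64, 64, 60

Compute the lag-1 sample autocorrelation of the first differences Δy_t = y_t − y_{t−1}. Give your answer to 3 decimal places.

First differences Δy: 7, 0, -6, 3, 8, -6, 0, -4
Mean of differences = 0.2500
Numerator Σ(Δy_t−Δȳ)(Δy_{t+1}−Δȳ) = -41.8125
Denominator Σ(Δy_t−Δȳ)² = 209.5000
r_1(Δy) = -41.8125 / 209.5000 = -0.200

-0.200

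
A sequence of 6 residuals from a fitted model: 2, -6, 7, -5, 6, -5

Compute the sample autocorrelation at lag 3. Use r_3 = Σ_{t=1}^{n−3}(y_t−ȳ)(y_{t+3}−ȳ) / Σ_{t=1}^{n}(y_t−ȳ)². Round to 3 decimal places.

-0.464

Mean ȳ = (2 − 6 + 7 − 5 + 6 − 5)/6 = -0.1667
Deviations from mean: 2.1667, -5.8333, 7.1667, -4.8333, 6.1667, -4.8333
Numerator Σ_{t=1}^{3}(y_t−ȳ)(y_{t+3}−ȳ) = -81.0833
Denominator Σ(y_t−ȳ)² = 174.8333
r_3 = -81.0833 / 174.8333 = -0.464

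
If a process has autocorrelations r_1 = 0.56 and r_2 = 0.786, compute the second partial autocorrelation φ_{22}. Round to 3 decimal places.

φ_{22} = (r_2 − r_1²) / (1 − r_1²)
r_1² = (0.56)² = 0.3136
Numerator = 0.786 − 0.3136 = 0.4724; denominator = 1 − 0.3136 = 0.6864
φ_{22} = 0.4724 / 0.6864 = 0.688

0.688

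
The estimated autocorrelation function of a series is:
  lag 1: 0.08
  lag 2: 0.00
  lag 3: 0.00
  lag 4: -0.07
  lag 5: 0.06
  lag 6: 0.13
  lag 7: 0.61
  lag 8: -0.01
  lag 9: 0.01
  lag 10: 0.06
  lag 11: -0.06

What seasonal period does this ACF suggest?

7

The largest autocorrelation is r_7 = 0.61; the remaining lags stay at or below 0.13.
The dominant spike at lag 7 indicates a seasonal period of 7.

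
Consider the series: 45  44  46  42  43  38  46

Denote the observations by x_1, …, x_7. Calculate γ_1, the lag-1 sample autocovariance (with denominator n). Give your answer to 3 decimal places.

-1.761

Mean x̄ = (45 + 44 + 46 + 42 + 43 + 38 + 46)/7 = 43.4286
Deviations: 1.5714, 0.5714, 2.5714, -1.4286, -0.4286, -5.4286, 2.5714
Σ_{t=1}^{6}(x_t−x̄)(x_{t+1}−x̄) = -12.3265
γ_1 = -12.3265 / 7 = -1.761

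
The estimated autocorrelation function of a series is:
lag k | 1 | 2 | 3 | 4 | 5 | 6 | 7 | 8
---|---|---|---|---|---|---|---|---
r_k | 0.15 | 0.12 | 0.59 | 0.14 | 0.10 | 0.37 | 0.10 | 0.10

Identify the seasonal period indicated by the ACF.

3

The largest autocorrelation is r_3 = 0.59, with a weaker echo at lag 6 (0.37); the remaining lags stay at or below 0.15.
The dominant spike at lag 3 indicates a seasonal period of 3.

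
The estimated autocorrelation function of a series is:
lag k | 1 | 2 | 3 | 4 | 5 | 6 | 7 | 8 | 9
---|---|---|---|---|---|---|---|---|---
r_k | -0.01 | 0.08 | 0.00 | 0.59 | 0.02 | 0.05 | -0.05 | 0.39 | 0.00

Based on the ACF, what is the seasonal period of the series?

The largest autocorrelation is r_4 = 0.59, with a weaker echo at lag 8 (0.39); the remaining lags stay at or below 0.08.
The dominant spike at lag 4 indicates a seasonal period of 4.

4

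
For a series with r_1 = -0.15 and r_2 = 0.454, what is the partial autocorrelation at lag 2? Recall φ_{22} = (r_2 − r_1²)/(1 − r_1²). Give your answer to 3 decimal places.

0.441

φ_{22} = (r_2 − r_1²) / (1 − r_1²)
r_1² = (-0.15)² = 0.0225
Numerator = 0.454 − 0.0225 = 0.4315; denominator = 1 − 0.0225 = 0.9775
φ_{22} = 0.4315 / 0.9775 = 0.441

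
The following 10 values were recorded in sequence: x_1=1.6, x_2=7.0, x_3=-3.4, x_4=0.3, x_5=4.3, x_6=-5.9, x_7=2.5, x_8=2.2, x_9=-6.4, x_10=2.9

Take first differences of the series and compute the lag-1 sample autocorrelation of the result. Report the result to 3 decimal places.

-0.566

First differences Δx: 5.4, -10.4, 3.7, 4.0, -10.2, 8.4, -0.3, -8.6, 9.3
Mean of differences = 0.1444
Numerator Σ(Δx_t−Δx̄)(Δx_{t+1}−Δx̄) = -284.3253
Denominator Σ(Δx_t−Δx̄)² = 501.9622
r_1(Δx) = -284.3253 / 501.9622 = -0.566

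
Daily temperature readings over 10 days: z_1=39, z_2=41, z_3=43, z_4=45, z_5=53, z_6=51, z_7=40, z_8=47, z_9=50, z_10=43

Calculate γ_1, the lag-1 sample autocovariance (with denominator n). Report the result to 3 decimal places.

Mean z̄ = (39 + 41 + 43 + 45 + 53 + 51 + 40 + 47 + 50 + 43)/10 = 45.2000
Σ_{t=1}^{9}(z_t−z̄)(z_{t+1}−z̄) = 37.9600
γ_1 = 37.9600 / 10 = 3.796

3.796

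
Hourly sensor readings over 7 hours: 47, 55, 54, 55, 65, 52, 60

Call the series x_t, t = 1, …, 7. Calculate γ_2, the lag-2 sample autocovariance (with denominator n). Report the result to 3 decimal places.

6.254

Mean x̄ = (47 + 55 + 54 + 55 + 65 + 52 + 60)/7 = 55.4286
Deviations: -8.4286, -0.4286, -1.4286, -0.4286, 9.5714, -3.4286, 4.5714
Σ_{t=1}^{5}(x_t−x̄)(x_{t+2}−x̄) = 43.7755
γ_2 = 43.7755 / 7 = 6.254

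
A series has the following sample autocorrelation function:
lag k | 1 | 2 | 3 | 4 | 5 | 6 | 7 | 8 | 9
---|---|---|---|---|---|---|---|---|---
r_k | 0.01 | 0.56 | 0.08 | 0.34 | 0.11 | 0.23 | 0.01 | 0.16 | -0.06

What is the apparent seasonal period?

2

The largest autocorrelation is r_2 = 0.56, with weaker echoes at lags 4 (0.34), 6 (0.23) and 8 (0.16); the remaining lags stay at or below 0.11.
The dominant spike at lag 2 indicates a seasonal period of 2.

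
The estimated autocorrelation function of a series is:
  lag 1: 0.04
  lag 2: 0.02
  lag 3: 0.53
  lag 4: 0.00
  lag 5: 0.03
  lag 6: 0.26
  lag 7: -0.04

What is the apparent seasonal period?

3

The largest autocorrelation is r_3 = 0.53, with a weaker echo at lag 6 (0.26); the remaining lags stay at or below 0.04.
The dominant spike at lag 3 indicates a seasonal period of 3.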